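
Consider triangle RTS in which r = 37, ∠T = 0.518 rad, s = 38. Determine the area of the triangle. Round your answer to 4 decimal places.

Area = ½·s·r·sin T ≈ 348.09.

348.0859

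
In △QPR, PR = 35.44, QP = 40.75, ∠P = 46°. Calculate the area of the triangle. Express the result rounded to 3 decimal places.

519.428

Area = ½·QP·PR·sin P ≈ 519.43.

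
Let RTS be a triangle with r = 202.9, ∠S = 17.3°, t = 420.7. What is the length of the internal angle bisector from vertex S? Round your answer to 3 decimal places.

By the law of cosines, s² = r² + t² − 2·r·t·cos S = 55160, so s ≈ 234.86.
The bisector from S has length 2·r·t·cos(∠S/2)/(r+t) ≈ 270.65.

270.651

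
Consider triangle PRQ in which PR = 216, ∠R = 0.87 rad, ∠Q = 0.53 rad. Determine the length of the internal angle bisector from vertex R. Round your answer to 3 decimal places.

The third angle is ∠P = π − ∠R − ∠Q = 1.742 rad.
Law of sines: RQ = PR·sin P/sin Q ≈ 421.05.
Law of sines: QP = PR·sin R/sin Q ≈ 326.58.
The bisector from R has length 2·PR·RQ·cos(∠R/2)/(PR+RQ) ≈ 258.93.

t_R ≈ 258.935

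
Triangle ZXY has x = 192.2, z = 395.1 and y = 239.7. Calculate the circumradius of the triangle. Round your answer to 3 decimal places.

R ≈ 266.015

By the law of cosines, cos Z = (x² + y² − z²) / (2·x·y) ≈ -0.66971, so ∠Z ≈ 132.04°.
Circumradius = z/(2 sin Z) ≈ 266.02.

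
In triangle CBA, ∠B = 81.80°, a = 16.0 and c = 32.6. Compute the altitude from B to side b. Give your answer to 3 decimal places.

h_B ≈ 15.093

By the law of cosines, b² = a² + c² − 2·a·c·cos B = 1170, so b ≈ 34.205.
Area = ½·a·c·sin B ≈ 258.13.
The altitude from B has length 2·area/b ≈ 15.093.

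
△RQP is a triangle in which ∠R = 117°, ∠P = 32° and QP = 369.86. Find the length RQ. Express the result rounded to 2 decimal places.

219.97

The third angle is ∠Q = 180° − ∠P − ∠R = 31.00°.
Law of sines: RQ = QP·sin P/sin R ≈ 219.97.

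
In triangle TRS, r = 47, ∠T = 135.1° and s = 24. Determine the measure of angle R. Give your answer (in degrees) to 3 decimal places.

By the law of cosines, t² = r² + s² − 2·r·s·cos T = 4383, so t ≈ 66.204.
Law of cosines again: cos R = (s² + t² − r²)/(2·s·t) ≈ 0.86538, so ∠R ≈ 30.07°.

∠R ≈ 30.074°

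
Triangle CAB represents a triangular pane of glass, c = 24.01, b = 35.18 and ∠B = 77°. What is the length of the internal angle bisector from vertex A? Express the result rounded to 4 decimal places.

t_A ≈ 24.5515

Law of sines: sin C = c·sin B/b ≈ 0.66500.
Since b ≥ c, only the acute value applies: ∠C ≈ 41.68°.
Then ∠A = 180° − ∠B − ∠C ≈ 61.32°.
Law of sines gives a = b·sin A/sin B ≈ 31.675.
The bisector from A has length 2·b·c·cos(∠A/2)/(b+c) ≈ 24.552.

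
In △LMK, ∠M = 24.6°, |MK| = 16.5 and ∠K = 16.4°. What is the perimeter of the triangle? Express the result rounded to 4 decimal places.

perimeter ≈ 34.0705

The third angle is ∠L = 180° − ∠M − ∠K = 139.00°.
Law of sines: |KL| = |MK|·sin M/sin L ≈ 10.47.
Law of sines: |LM| = |MK|·sin K/sin L ≈ 7.1009.
Semiperimeter s = (16.5+10.47+7.1009)/2 = 17.035.
Perimeter = 16.5 + 10.47 + 7.1009 = 34.07.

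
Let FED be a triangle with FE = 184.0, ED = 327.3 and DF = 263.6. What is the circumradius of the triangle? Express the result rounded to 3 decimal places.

163.775

By the law of cosines, cos F = (DF² + FE² − ED²) / (2·DF·FE) ≈ -0.03901, so ∠F ≈ 1.6098 rad.
Circumradius = ED/(2 sin F) ≈ 163.77.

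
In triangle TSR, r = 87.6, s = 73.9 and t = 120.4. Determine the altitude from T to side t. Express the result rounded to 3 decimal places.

h_T ≈ 53.470

Semiperimeter p = (120.4 + 73.9 + 87.6)/2 = 140.95.
Heron's formula: area = √(140.95·20.55·67.05·53.35) ≈ 3218.9.
The altitude from T has length 2·area/t ≈ 53.47.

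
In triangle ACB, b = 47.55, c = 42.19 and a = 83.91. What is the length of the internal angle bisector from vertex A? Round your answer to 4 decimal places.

t_A ≈ 15.8806

By the law of cosines, cos A = (c² + b² − a²) / (2·c·b) ≈ -0.74768, so ∠A ≈ 2.4154 rad.
The bisector from A has length 2·c·b·cos(∠A/2)/(c+b) ≈ 15.881.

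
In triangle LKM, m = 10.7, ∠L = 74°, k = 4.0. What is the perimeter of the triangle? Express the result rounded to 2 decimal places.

25.04

By the law of cosines, l² = k² + m² − 2·k·m·cos L = 106.9, so l ≈ 10.339.
Semiperimeter s = (10.339+4+10.7)/2 = 12.52.
Perimeter = 10.339 + 4 + 10.7 = 25.039.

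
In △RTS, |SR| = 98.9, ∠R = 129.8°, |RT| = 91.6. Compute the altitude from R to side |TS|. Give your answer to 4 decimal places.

By the law of cosines, |TS|² = |SR|² + |RT|² − 2·|SR|·|RT|·cos R = 29770, so |TS| ≈ 172.54.
Area = ½·|SR|·|RT|·sin R ≈ 3480.
The altitude from R has length 2·area/|TS| ≈ 40.339.

h_R ≈ 40.3392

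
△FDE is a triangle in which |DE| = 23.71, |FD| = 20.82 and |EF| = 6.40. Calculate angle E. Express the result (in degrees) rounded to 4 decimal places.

By the law of cosines, cos E = (|DE|² + |EF|² − |FD|²) / (2·|DE|·|EF|) ≈ 0.55901, so ∠E ≈ 56.01°.

∠E ≈ 56.0129°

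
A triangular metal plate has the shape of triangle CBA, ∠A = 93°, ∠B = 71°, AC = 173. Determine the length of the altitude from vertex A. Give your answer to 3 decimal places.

The third angle is ∠C = 180° − ∠B − ∠A = 16.00°.
Law of sines: BA = AC·sin C/sin B ≈ 50.433.
Law of sines: CB = AC·sin A/sin B ≈ 182.72.
Area = ½·AC·BA·sin A ≈ 4356.5.
The altitude from A has length 2·area/CB ≈ 47.685.

47.685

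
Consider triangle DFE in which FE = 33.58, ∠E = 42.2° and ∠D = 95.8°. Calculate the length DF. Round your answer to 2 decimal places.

22.67

The third angle is ∠F = 180° − ∠E − ∠D = 42.00°.
Law of sines: DF = FE·sin E/sin D ≈ 22.672.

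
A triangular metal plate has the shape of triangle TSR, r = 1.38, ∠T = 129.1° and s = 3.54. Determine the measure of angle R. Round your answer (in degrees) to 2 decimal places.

By the law of cosines, t² = s² + r² − 2·s·r·cos T = 20.598, so t ≈ 4.5385.
Law of cosines again: cos R = (t² + s² − r²)/(2·t·s) ≈ 0.97176, so ∠R ≈ 13.65°.

13.65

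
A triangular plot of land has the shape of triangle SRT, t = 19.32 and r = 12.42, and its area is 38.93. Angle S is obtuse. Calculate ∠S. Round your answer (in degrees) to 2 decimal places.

From area = ½·r·t·sin S, we get sin S = 2·area/(r·t) ≈ 0.32448.
Taking the obtuse solution, ∠S ≈ 161.07°.

∠S ≈ 161.07°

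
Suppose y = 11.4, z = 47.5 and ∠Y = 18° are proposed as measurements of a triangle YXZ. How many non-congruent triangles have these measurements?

z·sin Y = 47.5·sin(18°) ≈ 14.68.
Since y = 11.4 < 14.68 = z sin Y, no triangle exists.

0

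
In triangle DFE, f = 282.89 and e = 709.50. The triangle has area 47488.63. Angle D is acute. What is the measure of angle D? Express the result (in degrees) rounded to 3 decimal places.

From area = ½·f·e·sin D, we get sin D = 2·area/(f·e) ≈ 0.47321.
Taking the acute solution, ∠D ≈ 28.24°.

∠D ≈ 28.243°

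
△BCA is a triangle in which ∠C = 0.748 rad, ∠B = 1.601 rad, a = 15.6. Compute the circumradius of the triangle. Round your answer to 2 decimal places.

10.95

The third angle is ∠A = π − ∠B − ∠C = 0.793 rad.
Law of sines: b = a·sin B/sin A ≈ 21.895.
Law of sines: c = a·sin C/sin A ≈ 14.899.
Circumradius = a/(2 sin A) ≈ 10.952.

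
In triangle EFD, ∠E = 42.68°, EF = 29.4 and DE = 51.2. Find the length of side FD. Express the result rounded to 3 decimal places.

35.673

By the law of cosines, FD² = DE² + EF² − 2·DE·EF·cos E = 1272.6, so FD ≈ 35.673.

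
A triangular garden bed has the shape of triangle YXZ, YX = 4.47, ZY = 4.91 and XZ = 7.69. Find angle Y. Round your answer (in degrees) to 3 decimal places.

110.047

By the law of cosines, cos Y = (ZY² + YX² − XZ²) / (2·ZY·YX) ≈ -0.34279, so ∠Y ≈ 110.05°.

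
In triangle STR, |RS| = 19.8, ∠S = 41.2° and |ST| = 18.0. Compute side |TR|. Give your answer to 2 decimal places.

By the law of cosines, |TR|² = |RS|² + |ST|² − 2·|RS|·|ST|·cos S = 179.72, so |TR| ≈ 13.406.

13.41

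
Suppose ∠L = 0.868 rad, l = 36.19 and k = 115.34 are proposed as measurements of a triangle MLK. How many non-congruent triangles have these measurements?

k·sin L = 115.34·sin(0.868 rad) ≈ 88.01.
Since l = 36.19 < 88.01 = k sin L, no triangle exists.

0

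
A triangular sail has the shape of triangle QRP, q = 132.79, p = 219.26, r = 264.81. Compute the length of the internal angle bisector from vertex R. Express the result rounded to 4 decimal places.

By the law of cosines, cos R = (p² + q² − r²) / (2·p·q) ≈ -0.07584, so ∠R ≈ 94.35°.
The bisector from R has length 2·p·q·cos(∠R/2)/(p+q) ≈ 112.44.

112.4370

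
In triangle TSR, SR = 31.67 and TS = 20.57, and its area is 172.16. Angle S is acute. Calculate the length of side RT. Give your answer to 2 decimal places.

From area = ½·TS·SR·sin S, we get sin S = 2·area/(TS·SR) ≈ 0.52854.
Taking the acute solution, ∠S ≈ 31.91°.
Law of cosines then gives RT ≈ 17.89.

17.89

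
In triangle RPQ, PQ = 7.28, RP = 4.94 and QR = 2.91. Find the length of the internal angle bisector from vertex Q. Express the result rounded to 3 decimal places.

By the law of cosines, cos Q = (PQ² + QR² − RP²) / (2·PQ·QR) ≈ 0.87475, so ∠Q ≈ 28.98°.
The bisector from Q has length 2·PQ·QR·cos(∠Q/2)/(PQ+QR) ≈ 4.0257.

t_Q ≈ 4.026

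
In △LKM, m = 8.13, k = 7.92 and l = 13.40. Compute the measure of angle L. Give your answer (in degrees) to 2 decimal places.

113.20

By the law of cosines, cos L = (k² + m² − l²) / (2·k·m) ≈ -0.39398, so ∠L ≈ 113.20°.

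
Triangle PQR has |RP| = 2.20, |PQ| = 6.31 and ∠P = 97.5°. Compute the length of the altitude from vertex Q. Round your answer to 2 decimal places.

By the law of cosines, |QR|² = |RP|² + |PQ|² − 2·|RP|·|PQ|·cos P = 48.28, so |QR| ≈ 6.9484.
Area = ½·|RP|·|PQ|·sin P ≈ 6.8816.
The altitude from Q has length 2·area/|RP| ≈ 6.256.

h_Q ≈ 6.26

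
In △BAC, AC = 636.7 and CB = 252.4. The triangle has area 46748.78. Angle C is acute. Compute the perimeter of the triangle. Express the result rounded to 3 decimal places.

1344.823

From area = ½·AC·CB·sin C, we get sin C = 2·area/(AC·CB) ≈ 0.58180.
Taking the acute solution, ∠C ≈ 0.621 rad.
Law of cosines then gives BA ≈ 455.72.
Perimeter = 636.7 + 252.4 + 455.72 = 1344.8.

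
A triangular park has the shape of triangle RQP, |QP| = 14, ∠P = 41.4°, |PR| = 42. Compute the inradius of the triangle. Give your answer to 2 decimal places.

By the law of cosines, |RQ|² = |QP|² + |PR|² − 2·|QP|·|PR|·cos P = 1077.9, so |RQ| ≈ 32.831.
Area = ½·|QP|·|PR|·sin P ≈ 194.43.
Semiperimeter s = (14+42+32.831)/2 = 44.415.
Inradius = area/s = 194.43/44.415 ≈ 4.3774.

r ≈ 4.38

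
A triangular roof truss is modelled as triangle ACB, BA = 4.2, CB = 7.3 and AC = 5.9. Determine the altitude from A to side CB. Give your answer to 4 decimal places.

3.3940

Semiperimeter s = (7.3 + 4.2 + 5.9)/2 = 8.7.
Heron's formula: area = √(8.7·1.4·4.5·2.8) ≈ 12.388.
The altitude from A has length 2·area/CB ≈ 3.394.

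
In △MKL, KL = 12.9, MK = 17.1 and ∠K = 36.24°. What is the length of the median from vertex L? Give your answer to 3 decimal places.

By the law of cosines, LM² = MK² + KL² − 2·MK·KL·cos K = 102.99, so LM ≈ 10.148.
Median from L: ½√(2·KL² + 2·LM² − MK²) ≈ 7.8483.

m_L ≈ 7.848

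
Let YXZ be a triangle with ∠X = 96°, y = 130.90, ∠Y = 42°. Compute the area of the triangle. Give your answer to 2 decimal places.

The third angle is ∠Z = 180° − ∠Y − ∠X = 42.00°.
Law of sines: x = y·sin X/sin Y ≈ 194.56.
Law of sines: z = y·sin Z/sin Y ≈ 130.9.
Area = ½·y·x·sin Z ≈ 8520.5.

8520.47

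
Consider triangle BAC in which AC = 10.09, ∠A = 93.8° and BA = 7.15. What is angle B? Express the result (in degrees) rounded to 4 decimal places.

By the law of cosines, CB² = BA² + AC² − 2·BA·AC·cos A = 162.49, so CB ≈ 12.747.
Law of cosines again: cos B = (CB² + BA² − AC²)/(2·CB·BA) ≈ 0.61336, so ∠B ≈ 52.17°.

∠B ≈ 52.1670°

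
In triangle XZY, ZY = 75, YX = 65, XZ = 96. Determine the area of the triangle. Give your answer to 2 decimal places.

area ≈ 2432.34

Semiperimeter s = (75 + 65 + 96)/2 = 118.
Heron's formula: area = √(118·43·53·22) ≈ 2432.3.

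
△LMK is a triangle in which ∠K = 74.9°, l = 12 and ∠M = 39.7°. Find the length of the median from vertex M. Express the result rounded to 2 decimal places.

The third angle is ∠L = 180° − ∠M − ∠K = 65.40°.
Law of sines: m = l·sin M/sin L ≈ 8.4304.
Law of sines: k = l·sin K/sin L ≈ 12.742.
Median from M: ½√(2·k² + 2·l² − m²) ≈ 11.637.

11.64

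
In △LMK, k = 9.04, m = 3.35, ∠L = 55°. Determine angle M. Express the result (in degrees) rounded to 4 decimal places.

21.0814

By the law of cosines, l² = m² + k² − 2·m·k·cos L = 58.204, so l ≈ 7.6291.
Law of cosines again: cos M = (k² + l² − m²)/(2·k·l) ≈ 0.93307, so ∠M ≈ 21.08°.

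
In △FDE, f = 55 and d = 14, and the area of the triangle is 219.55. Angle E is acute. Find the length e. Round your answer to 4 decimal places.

From area = ½·f·d·sin E, we get sin E = 2·area/(f·d) ≈ 0.57026.
Taking the acute solution, ∠E ≈ 34.77°.
Law of cosines then gives e ≈ 44.226.

44.2261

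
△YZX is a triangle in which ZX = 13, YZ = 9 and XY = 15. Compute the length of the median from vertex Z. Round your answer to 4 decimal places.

Median from Z: ½√(2·YZ² + 2·ZX² − XY²) ≈ 8.2916.

m_Z ≈ 8.2916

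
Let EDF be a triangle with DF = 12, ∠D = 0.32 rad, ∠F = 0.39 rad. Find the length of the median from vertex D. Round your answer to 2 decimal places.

m_D ≈ 9.39

The third angle is ∠E = π − ∠D − ∠F = 2.432 rad.
Law of sines: FE = DF·sin D/sin E ≈ 5.791.
Law of sines: ED = DF·sin F/sin E ≈ 6.9991.
Median from D: ½√(2·ED² + 2·DF² − FE²) ≈ 9.3867.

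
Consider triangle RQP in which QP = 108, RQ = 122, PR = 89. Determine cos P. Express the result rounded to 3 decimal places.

By the law of cosines, cos P = (QP² + PR² − RQ²) / (2·QP·PR) ≈ 0.24454, so ∠P ≈ 75.85°.

0.245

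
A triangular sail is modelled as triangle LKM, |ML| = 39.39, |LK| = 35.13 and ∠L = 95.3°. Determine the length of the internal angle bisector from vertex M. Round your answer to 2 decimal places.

By the law of cosines, |KM|² = |ML|² + |LK|² − 2·|ML|·|LK|·cos L = 3041.3, so |KM| ≈ 55.148.
Law of cosines again: cos M = (|KM|² + |ML|² − |LK|²)/(2·|KM|·|ML|) ≈ 0.77310, so ∠M ≈ 39.37°.
The bisector from M has length 2·|KM|·|ML|·cos(∠M/2)/(|KM|+|ML|) ≈ 43.27.

43.27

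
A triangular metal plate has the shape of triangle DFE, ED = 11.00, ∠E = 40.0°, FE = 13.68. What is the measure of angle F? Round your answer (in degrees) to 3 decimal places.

53.388

By the law of cosines, DF² = FE² + ED² − 2·FE·ED·cos E = 77.594, so DF ≈ 8.8087.
Law of cosines again: cos F = (DF² + FE² − ED²)/(2·DF·FE) ≈ 0.59640, so ∠F ≈ 53.39°.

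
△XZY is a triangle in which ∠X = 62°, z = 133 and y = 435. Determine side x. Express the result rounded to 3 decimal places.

By the law of cosines, x² = z² + y² − 2·z·y·cos X = 1.5259e+05, so x ≈ 390.63.

390.630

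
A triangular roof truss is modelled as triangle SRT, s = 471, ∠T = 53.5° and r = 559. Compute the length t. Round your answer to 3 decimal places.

By the law of cosines, t² = s² + r² − 2·s·r·cos T = 2.211e+05, so t ≈ 470.21.

470.214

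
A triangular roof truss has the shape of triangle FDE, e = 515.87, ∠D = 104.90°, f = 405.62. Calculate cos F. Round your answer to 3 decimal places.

By the law of cosines, d² = e² + f² − 2·e·f·cos D = 5.3826e+05, so d ≈ 733.66.
Law of cosines again: cos F = (d² + e² − f²)/(2·d·e) ≈ 0.84531, so ∠F ≈ 32.30°.

0.845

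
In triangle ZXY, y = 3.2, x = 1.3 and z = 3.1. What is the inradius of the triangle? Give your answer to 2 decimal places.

0.53

Semiperimeter s = (3.1 + 1.3 + 3.2)/2 = 3.8.
Heron's formula: area = √(3.8·0.7·2.5·0.6) ≈ 1.9975.
Inradius = area/s = 1.9975/3.8 ≈ 0.52566.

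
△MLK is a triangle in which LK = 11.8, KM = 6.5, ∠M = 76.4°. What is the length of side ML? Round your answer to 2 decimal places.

11.49

Law of sines: sin L = KM·sin M/LK ≈ 0.53540.
Since LK ≥ KM, only the acute value applies: ∠L ≈ 32.37°.
Then ∠K = 180° − ∠M − ∠L ≈ 71.23°.
Law of sines gives ML = LK·sin K/sin M ≈ 11.495.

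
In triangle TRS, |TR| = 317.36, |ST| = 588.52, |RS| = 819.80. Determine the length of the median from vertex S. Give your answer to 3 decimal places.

Median from S: ½√(2·|RS|² + 2·|ST|² − |TR|²) ≈ 695.73.

695.726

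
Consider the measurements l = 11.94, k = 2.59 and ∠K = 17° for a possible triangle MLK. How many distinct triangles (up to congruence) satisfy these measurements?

0

l·sin K = 11.94·sin(17°) ≈ 3.491.
Since k = 2.59 < 3.491 = l sin K, no triangle exists.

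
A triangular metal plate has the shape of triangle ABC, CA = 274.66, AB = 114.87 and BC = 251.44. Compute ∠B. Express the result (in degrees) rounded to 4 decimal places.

By the law of cosines, cos B = (AB² + BC² − CA²) / (2·AB·BC) ≈ 0.01695, so ∠B ≈ 89.03°.

∠B ≈ 89.0288°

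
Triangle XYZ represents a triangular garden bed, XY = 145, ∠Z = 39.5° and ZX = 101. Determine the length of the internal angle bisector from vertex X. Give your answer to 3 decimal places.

Law of sines: sin Y = ZX·sin Z/XY ≈ 0.44306.
Since XY ≥ ZX, only the acute value applies: ∠Y ≈ 26.30°.
Then ∠X = 180° − ∠Z − ∠Y ≈ 114.20°.
Law of sines gives YZ = XY·sin X/sin Z ≈ 207.93.
The bisector from X has length 2·ZX·XY·cos(∠X/2)/(ZX+XY) ≈ 64.673.

t_X ≈ 64.673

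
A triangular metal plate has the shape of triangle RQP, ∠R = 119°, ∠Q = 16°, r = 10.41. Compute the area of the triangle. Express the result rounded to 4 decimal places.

The third angle is ∠P = 180° − ∠R − ∠Q = 45.00°.
Law of sines: q = r·sin Q/sin R ≈ 3.2807.
Law of sines: p = r·sin P/sin R ≈ 8.4162.
Area = ½·r·q·sin P ≈ 12.075.

12.0747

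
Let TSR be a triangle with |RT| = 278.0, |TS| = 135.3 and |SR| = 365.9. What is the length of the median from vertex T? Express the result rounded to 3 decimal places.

Median from T: ½√(2·|RT|² + 2·|TS|² − |SR|²) ≈ 119.68.

119.684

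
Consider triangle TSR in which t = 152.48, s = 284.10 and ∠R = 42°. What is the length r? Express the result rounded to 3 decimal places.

By the law of cosines, r² = t² + s² − 2·t·s·cos R = 39578, so r ≈ 198.94.

198.941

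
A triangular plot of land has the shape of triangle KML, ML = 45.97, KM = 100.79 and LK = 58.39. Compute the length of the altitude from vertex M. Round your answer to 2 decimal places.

Semiperimeter s = (45.97 + 58.39 + 100.79)/2 = 102.58.
Heron's formula: area = √(102.58·56.605·44.185·1.785) ≈ 676.71.
The altitude from M has length 2·area/LK ≈ 23.179.

h_M ≈ 23.18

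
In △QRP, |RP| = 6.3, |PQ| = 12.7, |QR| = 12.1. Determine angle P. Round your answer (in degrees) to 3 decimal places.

By the law of cosines, cos P = (|RP|² + |PQ|² − |QR|²) / (2·|RP|·|PQ|) ≈ 0.34102, so ∠P ≈ 70.06°.

70.061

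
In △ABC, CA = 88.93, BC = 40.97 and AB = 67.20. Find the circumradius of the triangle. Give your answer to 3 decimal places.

By the law of cosines, cos A = (CA² + AB² − BC²) / (2·CA·AB) ≈ 0.89907, so ∠A ≈ 25.96°.
Circumradius = BC/(2 sin A) ≈ 46.79.

R ≈ 46.790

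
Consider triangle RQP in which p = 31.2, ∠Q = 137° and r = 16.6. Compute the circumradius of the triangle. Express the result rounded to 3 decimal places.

32.841

By the law of cosines, q² = p² + r² − 2·p·r·cos Q = 2006.6, so q ≈ 44.795.
Area = ½·p·r·sin Q ≈ 176.61.
Circumradius = q/(2 sin Q) ≈ 32.841.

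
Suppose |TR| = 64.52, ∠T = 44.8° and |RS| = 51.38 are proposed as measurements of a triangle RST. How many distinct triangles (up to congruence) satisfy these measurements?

|TR|·sin T = 64.52·sin(44.8°) ≈ 45.46.
Since |TR| sin T < |RS| < |TR| (45.46 < 51.38 < 64.52), two triangles exist.

2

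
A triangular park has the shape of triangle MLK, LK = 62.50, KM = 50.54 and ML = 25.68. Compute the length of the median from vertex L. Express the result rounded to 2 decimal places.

Median from L: ½√(2·ML² + 2·LK² − KM²) ≈ 40.55.

m_L ≈ 40.55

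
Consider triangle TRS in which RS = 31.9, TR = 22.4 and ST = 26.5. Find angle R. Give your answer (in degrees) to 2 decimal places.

By the law of cosines, cos R = (TR² + RS² − ST²) / (2·TR·RS) ≈ 0.57176, so ∠R ≈ 55.13°.

55.13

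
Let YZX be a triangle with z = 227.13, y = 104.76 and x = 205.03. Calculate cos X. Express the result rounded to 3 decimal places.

cos X ≈ 0.431

By the law of cosines, cos X = (y² + z² − x²) / (2·y·z) ≈ 0.43131, so ∠X ≈ 64.45°.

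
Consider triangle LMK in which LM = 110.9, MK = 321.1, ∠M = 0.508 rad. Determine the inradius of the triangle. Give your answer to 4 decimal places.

By the law of cosines, KL² = LM² + MK² − 2·LM·MK·cos M = 53178, so KL ≈ 230.6.
Area = ½·LM·MK·sin M ≈ 8660.9.
Semiperimeter s = (321.1+230.6+110.9)/2 = 331.3.
Inradius = area/s = 8660.9/331.3 ≈ 26.142.

r ≈ 26.1420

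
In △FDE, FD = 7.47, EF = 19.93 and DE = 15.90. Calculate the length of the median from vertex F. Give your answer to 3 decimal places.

m_F ≈ 12.779

Median from F: ½√(2·EF² + 2·FD² − DE²) ≈ 12.779.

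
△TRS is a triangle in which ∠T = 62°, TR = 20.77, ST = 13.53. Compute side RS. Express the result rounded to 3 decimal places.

By the law of cosines, RS² = ST² + TR² − 2·ST·TR·cos T = 350.59, so RS ≈ 18.724.

18.724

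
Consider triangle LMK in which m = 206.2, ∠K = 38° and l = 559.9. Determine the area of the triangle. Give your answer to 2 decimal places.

area ≈ 35539.48

Area = ½·l·m·sin K ≈ 35539.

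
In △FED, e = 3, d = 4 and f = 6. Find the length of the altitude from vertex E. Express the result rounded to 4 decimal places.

3.5551

Semiperimeter s = (6 + 3 + 4)/2 = 6.5.
Heron's formula: area = √(6.5·0.5·3.5·2.5) ≈ 5.3327.
The altitude from E has length 2·area/e ≈ 3.5551.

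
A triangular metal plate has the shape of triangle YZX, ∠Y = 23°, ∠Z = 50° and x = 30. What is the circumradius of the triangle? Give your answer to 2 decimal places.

15.69

The third angle is ∠X = 180° − ∠Y − ∠Z = 107.00°.
Law of sines: y = x·sin Y/sin X ≈ 12.258.
Law of sines: z = x·sin Z/sin X ≈ 24.031.
Circumradius = x/(2 sin X) ≈ 15.685.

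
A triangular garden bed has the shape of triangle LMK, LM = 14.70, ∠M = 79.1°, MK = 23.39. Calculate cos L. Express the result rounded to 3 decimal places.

By the law of cosines, KL² = LM² + MK² − 2·LM·MK·cos M = 633.15, so KL ≈ 25.162.
Law of cosines again: cos L = (KL² + LM² − MK²)/(2·KL·LM) ≈ 0.40843, so ∠L ≈ 65.89°.

0.408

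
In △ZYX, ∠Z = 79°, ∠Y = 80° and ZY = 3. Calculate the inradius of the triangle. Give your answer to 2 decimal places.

1.25

The third angle is ∠X = 180° − ∠Z − ∠Y = 21.00°.
Law of sines: YX = ZY·sin Z/sin X ≈ 8.2175.
Law of sines: XZ = ZY·sin Y/sin X ≈ 8.2441.
Area = ½·ZY·YX·sin Y ≈ 12.139.
Semiperimeter s = (8.2175+8.2441+3)/2 = 9.7308.
Inradius = area/s = 12.139/9.7308 ≈ 1.2475.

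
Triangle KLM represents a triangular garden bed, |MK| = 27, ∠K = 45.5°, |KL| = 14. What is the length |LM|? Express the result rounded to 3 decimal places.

By the law of cosines, |LM|² = |MK|² + |KL|² − 2·|MK|·|KL|·cos K = 395.11, so |LM| ≈ 19.877.

19.877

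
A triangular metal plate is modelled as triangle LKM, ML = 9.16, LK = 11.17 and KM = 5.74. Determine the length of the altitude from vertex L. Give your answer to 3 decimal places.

Semiperimeter s = (5.74 + 9.16 + 11.17)/2 = 13.035.
Heron's formula: area = √(13.035·7.295·3.875·1.865) ≈ 26.215.
The altitude from L has length 2·area/KM ≈ 9.134.

h_L ≈ 9.134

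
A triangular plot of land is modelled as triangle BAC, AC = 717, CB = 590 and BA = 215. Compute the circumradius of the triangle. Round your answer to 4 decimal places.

By the law of cosines, cos B = (CB² + BA² − AC²) / (2·CB·BA) ≈ -0.47207, so ∠B ≈ 118.17°.
Circumradius = AC/(2 sin B) ≈ 406.66.

R ≈ 406.6648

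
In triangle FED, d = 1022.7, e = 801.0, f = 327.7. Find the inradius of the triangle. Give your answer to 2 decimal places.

Semiperimeter s = (327.7 + 801 + 1022.7)/2 = 1075.7.
Heron's formula: area = √(1075.7·748·274.7·53) ≈ 1.0823e+05.
Inradius = area/s = 1.0823e+05/1075.7 ≈ 100.62.

100.62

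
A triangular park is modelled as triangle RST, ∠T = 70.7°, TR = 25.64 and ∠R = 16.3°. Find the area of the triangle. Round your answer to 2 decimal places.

area ≈ 87.19

The third angle is ∠S = 180° − ∠T − ∠R = 93.00°.
Law of sines: ST = TR·sin R/sin S ≈ 7.2062.
Law of sines: RS = TR·sin T/sin S ≈ 24.232.
Area = ½·TR·ST·sin T ≈ 87.191.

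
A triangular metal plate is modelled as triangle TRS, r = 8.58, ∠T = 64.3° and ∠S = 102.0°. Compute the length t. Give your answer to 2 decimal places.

The third angle is ∠R = 180° − ∠S − ∠T = 13.70°.
Law of sines: t = r·sin T/sin R ≈ 32.644.

32.64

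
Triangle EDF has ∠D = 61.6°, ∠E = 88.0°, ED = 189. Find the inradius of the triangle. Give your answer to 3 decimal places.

r ≈ 69.663

The third angle is ∠F = 180° − ∠E − ∠D = 30.40°.
Law of sines: DF = ED·sin E/sin F ≈ 373.27.
Law of sines: FE = ED·sin D/sin F ≈ 328.54.
Area = ½·ED·DF·sin D ≈ 31028.
Semiperimeter s = (373.27+328.54+189)/2 = 445.4.
Inradius = area/s = 31028/445.4 ≈ 69.663.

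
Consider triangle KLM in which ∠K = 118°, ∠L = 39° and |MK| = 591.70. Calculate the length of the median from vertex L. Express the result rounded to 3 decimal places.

The third angle is ∠M = 180° − ∠K − ∠L = 23.00°.
Law of sines: |LM| = |MK|·sin K/sin L ≈ 830.17.
Law of sines: |KL| = |MK|·sin M/sin L ≈ 367.37.
Median from L: ½√(2·|KL|² + 2·|LM|² − |MK|²) ≈ 569.69.

m_L ≈ 569.686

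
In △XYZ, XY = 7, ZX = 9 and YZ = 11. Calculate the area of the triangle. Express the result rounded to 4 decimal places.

Semiperimeter s = (11 + 9 + 7)/2 = 13.5.
Heron's formula: area = √(13.5·2.5·4.5·6.5) ≈ 31.42.

31.4195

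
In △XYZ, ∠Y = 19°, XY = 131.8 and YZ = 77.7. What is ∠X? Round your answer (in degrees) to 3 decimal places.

23.444

By the law of cosines, ZX² = XY² + YZ² − 2·XY·YZ·cos Y = 4042.7, so ZX ≈ 63.582.
Law of cosines again: cos X = (ZX² + XY² − YZ²)/(2·ZX·XY) ≈ 0.91745, so ∠X ≈ 23.44°.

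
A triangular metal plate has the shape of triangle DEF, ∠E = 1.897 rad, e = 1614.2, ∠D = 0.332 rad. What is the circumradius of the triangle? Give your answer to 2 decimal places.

R ≈ 852.03

The third angle is ∠F = π − ∠D − ∠E = 0.913 rad.
Law of sines: d = e·sin D/sin E ≈ 555.41.
Law of sines: f = e·sin F/sin E ≈ 1348.1.
Circumradius = e/(2 sin E) ≈ 852.03.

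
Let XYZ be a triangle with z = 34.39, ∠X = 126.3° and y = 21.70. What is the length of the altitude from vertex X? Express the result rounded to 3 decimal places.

h_X ≈ 11.940

By the law of cosines, x² = y² + z² − 2·y·z·cos X = 2537.2, so x ≈ 50.37.
Area = ½·y·z·sin X ≈ 300.72.
The altitude from X has length 2·area/x ≈ 11.94.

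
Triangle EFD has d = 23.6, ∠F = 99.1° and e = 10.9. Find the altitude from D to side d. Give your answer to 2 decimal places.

By the law of cosines, f² = d² + e² − 2·d·e·cos F = 757.14, so f ≈ 27.516.
Area = ½·d·e·sin F ≈ 127.
The altitude from D has length 2·area/d ≈ 10.763.

10.76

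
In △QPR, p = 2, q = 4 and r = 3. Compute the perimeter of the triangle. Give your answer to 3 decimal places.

perimeter ≈ 9.000

Perimeter = 4 + 2 + 3 = 9.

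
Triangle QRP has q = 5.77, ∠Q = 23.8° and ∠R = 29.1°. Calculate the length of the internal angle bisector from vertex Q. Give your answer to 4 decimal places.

t_Q ≈ 8.4538

The third angle is ∠P = 180° − ∠Q − ∠R = 127.10°.
Law of sines: r = q·sin R/sin Q ≈ 6.9538.
Law of sines: p = q·sin P/sin Q ≈ 11.404.
The bisector from Q has length 2·r·p·cos(∠Q/2)/(r+p) ≈ 8.4538.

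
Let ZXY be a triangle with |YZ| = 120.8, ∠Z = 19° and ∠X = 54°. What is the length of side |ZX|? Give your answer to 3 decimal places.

142.793

The third angle is ∠Y = 180° − ∠Z − ∠X = 107.00°.
Law of sines: |ZX| = |YZ|·sin Y/sin X ≈ 142.79.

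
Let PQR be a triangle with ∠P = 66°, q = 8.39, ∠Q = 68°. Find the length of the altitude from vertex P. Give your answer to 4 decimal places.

The third angle is ∠R = 180° − ∠P − ∠Q = 46.00°.
Law of sines: p = q·sin P/sin Q ≈ 8.2666.
Law of sines: r = q·sin R/sin Q ≈ 6.5092.
Area = ½·q·p·sin R ≈ 24.946.
The altitude from P has length 2·area/p ≈ 6.0353.

6.0353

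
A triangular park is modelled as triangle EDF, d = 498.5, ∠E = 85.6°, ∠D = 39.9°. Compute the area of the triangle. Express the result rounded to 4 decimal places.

area ≈ 157232.3623

The third angle is ∠F = 180° − ∠E − ∠D = 54.50°.
Law of sines: e = d·sin E/sin D ≈ 774.86.
Law of sines: f = d·sin F/sin D ≈ 632.69.
Area = ½·d·e·sin F ≈ 1.5723e+05.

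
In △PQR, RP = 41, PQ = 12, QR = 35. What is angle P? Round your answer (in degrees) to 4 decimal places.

52.4281

By the law of cosines, cos P = (RP² + PQ² − QR²) / (2·RP·PQ) ≈ 0.60976, so ∠P ≈ 52.43°.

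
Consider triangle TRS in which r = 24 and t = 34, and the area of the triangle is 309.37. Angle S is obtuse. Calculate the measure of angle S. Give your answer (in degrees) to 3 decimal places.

130.689

From area = ½·t·r·sin S, we get sin S = 2·area/(t·r) ≈ 0.75826.
Taking the obtuse solution, ∠S ≈ 130.69°.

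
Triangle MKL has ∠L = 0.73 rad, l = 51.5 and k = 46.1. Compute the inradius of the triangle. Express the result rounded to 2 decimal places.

Law of sines: sin K = k·sin L/l ≈ 0.59695.
Since l ≥ k, only the acute value applies: ∠K ≈ 0.640 rad.
Then ∠M = π − ∠L − ∠K ≈ 1.772 rad.
Law of sines gives m = l·sin M/sin L ≈ 75.67.
Area = ½·l·k·sin M ≈ 1163.2.
Semiperimeter s = (75.67+46.1+51.5)/2 = 86.635.
Inradius = area/s = 1163.2/86.635 ≈ 13.426.

13.43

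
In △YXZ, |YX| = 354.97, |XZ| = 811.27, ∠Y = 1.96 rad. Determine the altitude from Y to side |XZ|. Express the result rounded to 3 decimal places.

Law of sines: sin Z = |YX|·sin Y/|XZ| ≈ 0.40482.
Since |XZ| ≥ |YX|, only the acute value applies: ∠Z ≈ 0.417 rad.
Then ∠X = π − ∠Y − ∠Z ≈ 0.765 rad.
Law of sines gives |ZY| = |XZ|·sin X/sin Y ≈ 607.13.
Area = ½·|XZ|·|YX|·sin X ≈ 99697.
The altitude from Y has length 2·area/|XZ| ≈ 245.78.

245.780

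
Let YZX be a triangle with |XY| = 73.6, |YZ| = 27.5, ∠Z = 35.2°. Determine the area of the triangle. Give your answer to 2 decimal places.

Law of sines: sin X = |YZ|·sin Z/|XY| ≈ 0.21538.
Since |XY| ≥ |YZ|, only the acute value applies: ∠X ≈ 12.44°.
Then ∠Y = 180° − ∠Z − ∠X ≈ 132.36°.
Law of sines gives |ZX| = |XY|·sin Y/sin Z ≈ 94.344.
Area = ½·|XY|·|YZ|·sin Y ≈ 747.77.

area ≈ 747.77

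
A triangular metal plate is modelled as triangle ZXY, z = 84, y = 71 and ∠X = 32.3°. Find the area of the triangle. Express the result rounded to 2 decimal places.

Area = ½·y·z·sin X ≈ 1593.4.

1593.44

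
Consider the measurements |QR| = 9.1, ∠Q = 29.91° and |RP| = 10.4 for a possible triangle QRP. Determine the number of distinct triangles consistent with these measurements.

|QR|·sin Q = 9.1·sin(29.91°) ≈ 4.538.
Since |RP| ≥ |QR|, exactly one triangle exists.

1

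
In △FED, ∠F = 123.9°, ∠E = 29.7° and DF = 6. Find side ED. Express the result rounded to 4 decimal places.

10.0514

The third angle is ∠D = 180° − ∠F − ∠E = 26.40°.
Law of sines: ED = DF·sin F/sin E ≈ 10.051.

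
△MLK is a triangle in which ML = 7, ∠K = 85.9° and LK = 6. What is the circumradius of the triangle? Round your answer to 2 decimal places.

Law of sines: sin M = LK·sin K/ML ≈ 0.85495.
Since ML ≥ LK, only the acute value applies: ∠M ≈ 58.75°.
Then ∠L = 180° − ∠K − ∠M ≈ 35.35°.
Law of sines gives KM = ML·sin L/sin K ≈ 4.06.
Circumradius = ML/(2 sin K) ≈ 3.509.

3.51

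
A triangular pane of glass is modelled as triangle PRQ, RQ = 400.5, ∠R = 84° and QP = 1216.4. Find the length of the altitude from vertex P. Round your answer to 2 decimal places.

Law of sines: sin P = RQ·sin R/QP ≈ 0.32745.
Since QP ≥ RQ, only the acute value applies: ∠P ≈ 19.11°.
Then ∠Q = 180° − ∠R − ∠P ≈ 76.89°.
Law of sines gives PR = QP·sin Q/sin R ≈ 1191.2.
Area = ½·QP·RQ·sin Q ≈ 2.3723e+05.
The altitude from P has length 2·area/RQ ≈ 1184.7.

1184.68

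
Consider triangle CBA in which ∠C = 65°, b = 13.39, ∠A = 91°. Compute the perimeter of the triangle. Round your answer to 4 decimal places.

The third angle is ∠B = 180° − ∠A − ∠C = 24.00°.
Law of sines: c = b·sin C/sin B ≈ 29.836.
Law of sines: a = b·sin A/sin B ≈ 32.916.
Semiperimeter s = (29.836+13.39+32.916)/2 = 38.071.
Perimeter = 29.836 + 13.39 + 32.916 = 76.142.

76.1417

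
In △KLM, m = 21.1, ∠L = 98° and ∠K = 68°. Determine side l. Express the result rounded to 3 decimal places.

The third angle is ∠M = 180° − ∠K − ∠L = 14.00°.
Law of sines: l = m·sin L/sin M ≈ 86.369.

86.369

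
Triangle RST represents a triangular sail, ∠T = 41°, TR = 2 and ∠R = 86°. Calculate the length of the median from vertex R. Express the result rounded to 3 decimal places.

The third angle is ∠S = 180° − ∠T − ∠R = 53.00°.
Law of sines: ST = TR·sin R/sin S ≈ 2.4982.
Law of sines: RS = TR·sin T/sin S ≈ 1.6429.
Median from R: ½√(2·TR² + 2·RS² − ST²) ≈ 1.3377.

m_R ≈ 1.338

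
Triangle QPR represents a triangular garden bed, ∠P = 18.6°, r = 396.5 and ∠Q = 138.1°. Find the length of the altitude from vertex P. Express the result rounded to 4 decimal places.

264.7956

The third angle is ∠R = 180° − ∠Q − ∠P = 23.30°.
Law of sines: q = r·sin Q/sin R ≈ 669.44.
Law of sines: p = r·sin P/sin R ≈ 319.73.
Area = ½·r·q·sin P ≈ 42331.
The altitude from P has length 2·area/p ≈ 264.8.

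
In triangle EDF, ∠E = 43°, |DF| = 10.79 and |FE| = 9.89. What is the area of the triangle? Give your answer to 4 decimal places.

52.7964

Law of sines: sin D = |FE|·sin E/|DF| ≈ 0.62511.
Since |DF| ≥ |FE|, only the acute value applies: ∠D ≈ 38.69°.
Then ∠F = 180° − ∠E − ∠D ≈ 98.31°.
Law of sines gives |ED| = |DF|·sin F/sin E ≈ 15.655.
Area = ½·|DF|·|FE|·sin F ≈ 52.796.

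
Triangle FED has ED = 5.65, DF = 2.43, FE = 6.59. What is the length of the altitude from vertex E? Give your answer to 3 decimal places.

h_E ≈ 5.531

Semiperimeter s = (5.65 + 2.43 + 6.59)/2 = 7.335.
Heron's formula: area = √(7.335·1.685·4.905·0.745) ≈ 6.7204.
The altitude from E has length 2·area/DF ≈ 5.5312.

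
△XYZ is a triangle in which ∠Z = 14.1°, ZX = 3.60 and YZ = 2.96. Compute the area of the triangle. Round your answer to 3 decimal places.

1.298

Area = ½·YZ·ZX·sin Z ≈ 1.298.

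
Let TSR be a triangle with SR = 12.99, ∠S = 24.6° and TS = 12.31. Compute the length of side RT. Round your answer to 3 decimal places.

5.430

By the law of cosines, RT² = TS² + SR² − 2·TS·SR·cos S = 29.49, so RT ≈ 5.4305.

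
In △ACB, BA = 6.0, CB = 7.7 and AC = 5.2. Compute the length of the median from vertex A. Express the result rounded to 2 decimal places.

Median from A: ½√(2·BA² + 2·AC² − CB²) ≈ 4.0863.

m_A ≈ 4.09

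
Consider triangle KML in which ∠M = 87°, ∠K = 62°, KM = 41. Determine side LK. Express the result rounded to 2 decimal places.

The third angle is ∠L = 180° − ∠K − ∠M = 31.00°.
Law of sines: LK = KM·sin M/sin L ≈ 79.497.

79.50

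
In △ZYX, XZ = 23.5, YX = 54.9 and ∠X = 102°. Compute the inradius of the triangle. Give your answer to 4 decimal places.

8.8588

By the law of cosines, ZY² = YX² + XZ² − 2·YX·XZ·cos X = 4102.7, so ZY ≈ 64.053.
Area = ½·YX·XZ·sin X ≈ 630.98.
Semiperimeter s = (54.9+23.5+64.053)/2 = 71.226.
Inradius = area/s = 630.98/71.226 ≈ 8.8588.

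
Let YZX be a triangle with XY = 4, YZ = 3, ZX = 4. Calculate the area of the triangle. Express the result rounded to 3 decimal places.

area ≈ 5.562

Semiperimeter s = (4 + 4 + 3)/2 = 5.5.
Heron's formula: area = √(5.5·1.5·1.5·2.5) ≈ 5.5621.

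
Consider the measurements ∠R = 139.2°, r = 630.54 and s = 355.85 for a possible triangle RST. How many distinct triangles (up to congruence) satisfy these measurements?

1

s·sin R = 355.85·sin(139.2°) ≈ 232.5.
Since ∠R is not acute, a triangle exists only if r > s; here r > s, so there is exactly one triangle.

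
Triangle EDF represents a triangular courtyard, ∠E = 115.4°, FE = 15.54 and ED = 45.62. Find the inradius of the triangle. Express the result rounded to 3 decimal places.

By the law of cosines, DF² = FE² + ED² − 2·FE·ED·cos E = 2930.9, so DF ≈ 54.137.
Area = ½·FE·ED·sin E ≈ 320.2.
Semiperimeter s = (54.137+15.54+45.62)/2 = 57.649.
Inradius = area/s = 320.2/57.649 ≈ 5.5544.

5.554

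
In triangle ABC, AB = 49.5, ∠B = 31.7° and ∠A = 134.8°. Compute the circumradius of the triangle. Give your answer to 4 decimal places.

The third angle is ∠C = 180° − ∠A − ∠B = 13.50°.
Law of sines: BC = AB·sin A/sin C ≈ 150.46.
Law of sines: CA = AB·sin B/sin C ≈ 111.42.
Circumradius = AB/(2 sin C) ≈ 106.02.

R ≈ 106.0205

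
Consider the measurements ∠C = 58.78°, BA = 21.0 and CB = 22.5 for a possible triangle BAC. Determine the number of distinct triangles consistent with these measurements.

2

CB·sin C = 22.5·sin(58.78°) ≈ 19.24.
Since CB sin C < BA < CB (19.24 < 21.0 < 22.5), two triangles exist.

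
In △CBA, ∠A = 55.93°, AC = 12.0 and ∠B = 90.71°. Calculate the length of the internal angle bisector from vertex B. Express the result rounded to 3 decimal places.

5.574

The third angle is ∠C = 180° − ∠B − ∠A = 33.36°.
Law of sines: BA = AC·sin C/sin B ≈ 6.5993.
Law of sines: CB = AC·sin A/sin B ≈ 9.941.
The bisector from B has length 2·CB·BA·cos(∠B/2)/(CB+BA) ≈ 5.5743.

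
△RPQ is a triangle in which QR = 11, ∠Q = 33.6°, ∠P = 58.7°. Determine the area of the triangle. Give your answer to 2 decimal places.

The third angle is ∠R = 180° − ∠P − ∠Q = 87.70°.
Law of sines: PQ = QR·sin R/sin P ≈ 12.863.
Law of sines: RP = QR·sin Q/sin P ≈ 7.1242.
Area = ½·QR·PQ·sin Q ≈ 39.151.

39.15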